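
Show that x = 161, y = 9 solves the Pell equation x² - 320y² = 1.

Compute x² = 161² = 25921
Compute 320y² = 320·9² = 320·81 = 25920
x² - 320y² = 25921 - 25920 = 1
Since this equals 1, (161, 9) is a solution.

Yes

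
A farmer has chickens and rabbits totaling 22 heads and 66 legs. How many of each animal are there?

Let c = chickens, r = rabbits.
Heads: c + r = 22
Legs: 2c + 4r = 66
From the first equation, c = 22 - r. Substitute:
2(22 - r) + 4r = 66
44 + 2r = 66
r = (66 - 44)/2 = 11
c = 22 - 11 = 11

Chickens: 11, Rabbits: 11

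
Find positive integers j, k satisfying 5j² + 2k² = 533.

Try small values of j and check whether (533 - 5j²)/2 is a perfect square.
j = 9: 5·9² = 405, so 2k² = 533 - 405 = 128, giving k² = 64, k = 8.
Check: 5·9² + 2·8² = 405 + 128 = 533 ✓

j = 9, k = 8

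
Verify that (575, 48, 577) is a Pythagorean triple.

Compute a² + b² = 575² + 48² = 330625 + 2304 = 332929
Compute c² = 577² = 332929
Since 332929 = 332929, confirmed.

Yes, it is a Pythagorean triple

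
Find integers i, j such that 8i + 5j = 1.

Step 1: Check solvability.
gcd(8, 5) = 1
Since 1 divides 1, solutions exist.

Step 2: Apply extended Euclidean algorithm to find gcd.
We find integers such that 8*x0 + 5*y0 = 1

Step 3: Scale the particular solution.
Multiply by 1/1 = 1:
i = 2, j = -3

Step 4: Verify.
8*(2) + 5*(-3) = 1 = 1 ✓

i = 2, j = -3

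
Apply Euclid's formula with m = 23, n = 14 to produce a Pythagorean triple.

a = m² - n² = 23² - 14² = 529 - 196 = 333
b = 2mn = 2·23·14 = 644
c = m² + n² = 529 + 196 = 725
Verify: 333² + 644² = 110889 + 414736 = 525625 = 725² ✓

(333, 644, 725)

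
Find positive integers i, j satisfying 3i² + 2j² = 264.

Try small values of i and check whether (264 - 3i²)/2 is a perfect square.
i = 8: 3·8² = 192, so 2j² = 264 - 192 = 72, giving j² = 36, j = 6.
Check: 3·8² + 2·6² = 192 + 72 = 264 ✓

i = 8, j = 6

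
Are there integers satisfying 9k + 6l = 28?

Step 1: Compute gcd(9, 6).
gcd(9, 6) = 3

Step 2: Check divisibility.
Does 3 divide 28? 28 = 3 x 9 + 1, so no.

By the theorem on linear Diophantine equations, 9k + 6l = 28 has integer solutions if and only if gcd(9, 6) divides 28. Since 3 does not divide 28, no solutions exist.

No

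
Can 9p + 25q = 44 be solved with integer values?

Step 1: Compute gcd(9, 25).
gcd(9, 25) = 1

Step 2: Check divisibility.
Does 1 divide 44? 44 = 1 x 44, so yes.

By the theorem on linear Diophantine equations, 9p + 25q = 44 has integer solutions if and only if gcd(9, 25) divides 44. Since 1 | 44, solutions exist.

Yes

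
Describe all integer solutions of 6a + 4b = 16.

Step 1: Compute gcd(6, 4) = 2.
Since 2 divides 16, solutions exist.

Step 2: Find a particular solution using extended Euclidean algorithm.
We get a₀ = 8, b₀ = -8.
Check: 6*8 + 4*-8 = 16 = 16 ✓

Step 3: Write the general solution.
a = 8 + (4/2)t = 8 + 2t
b = -8 - (6/2)t = -8 - 3t
for any integer t.

a = 8 + 2t, b = -8 - 3t for integer t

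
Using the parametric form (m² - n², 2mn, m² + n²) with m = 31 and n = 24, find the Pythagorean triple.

a = m² - n² = 961 - 576 = 385
b = 2mn = 2·31·24 = 1488
c = m² + n² = 961 + 576 = 1537
Verify: 385² + 1488² = 148225 + 2214144 = 2362369 = 1537² ✓

(385, 1488, 1537)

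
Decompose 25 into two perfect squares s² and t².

We need to find integers s, t > 0 such that s² + t² = 25.
Trying s = 3: t² = 25 - 3² = 25 - 9 = 16
t = 4
Check: 3² + 4² = 9 + 16 = 25 ✓

25 = 3² + 4²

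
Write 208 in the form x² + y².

We need to find integers x, y > 0 such that x² + y² = 208.
Trying x = 8: y² = 208 - 8² = 208 - 64 = 144
y = 12
Check: 8² + 12² = 64 + 144 = 208 ✓

208 = 8² + 12²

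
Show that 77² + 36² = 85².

Compute a² + b²:
77² + 36² = 5929 + 1296 = 7225
Compute c²:
85² = 7225
Since 7225 = 7225, it is a Pythagorean triple.

Yes, it is a Pythagorean triple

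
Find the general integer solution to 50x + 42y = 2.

Step 1: Compute gcd(50, 42) = 2.
Since 2 divides 2, solutions exist.

Step 2: Find a particular solution using extended Euclidean algorithm.
We get x₀ = -5, y₀ = 6.
Check: 50*-5 + 42*6 = 2 = 2 ✓

Step 3: Write the general solution.
x = -5 + (42/2)t = -5 + 21t
y = 6 - (50/2)t = 6 - 25t
for any integer t.

x = -5 + 21t, y = 6 - 25t for integer t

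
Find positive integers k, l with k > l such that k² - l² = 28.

Factor: k² - l² = (k+l)(k-l) = 28.
We need two factors of 28 with the same parity.
Use k+l = 14 and k-l = 2 (product 14·2 = 28).
Adding: 2k = 16, so k = 8.
Subtracting: 2l = 12, so l = 6.
Check: 8² - 6² = 64 - 36 = 28 ✓

k = 8, l = 6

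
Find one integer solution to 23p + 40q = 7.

Step 1: Check solvability.
gcd(23, 40) = 1
Since 1 divides 7, solutions exist.

Step 2: Apply extended Euclidean algorithm to find gcd.
We find integers such that 23*x0 + 40*y0 = 1

Step 3: Scale the particular solution.
Multiply by 7/1 = 7:
p = 49, q = -28

Step 4: Verify.
23*(49) + 40*(-28) = 7 = 7 ✓

p = 49, q = -28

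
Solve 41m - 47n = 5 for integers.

Step 1: Check solvability.
gcd(41, 47) = 1
Since 1 divides 5, solutions exist.

Step 2: Apply extended Euclidean algorithm to find gcd.
We find integers such that 41*x0 + 47*y0 = 1

Step 3: Scale the particular solution.
Multiply by 5/1 = 5:
m = -40, n = -35

Step 4: Verify.
41*(-40) - 47*(-35) = 5 = 5 ✓

m = -40, n = -35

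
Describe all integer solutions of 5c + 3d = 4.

Step 1: Compute gcd(5, 3) = 1.
Since 1 divides 4, solutions exist.

Step 2: Find a particular solution using extended Euclidean algorithm.
We get c₀ = -4, d₀ = 8.
Check: 5*-4 + 3*8 = 4 = 4 ✓

Step 3: Write the general solution.
c = -4 + (3/1)t = -4 + 3t
d = 8 - (5/1)t = 8 - 5t
for any integer t.

c = -4 + 3t, d = 8 - 5t for integer t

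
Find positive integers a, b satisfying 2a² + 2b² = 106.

Try small values of a and check whether (106 - 2a²)/2 is a perfect square.
a = 2: 2·2² = 8, so 2b² = 106 - 8 = 98, giving b² = 49, b = 7.
Check: 2·2² + 2·7² = 8 + 98 = 106 ✓

a = 2, b = 7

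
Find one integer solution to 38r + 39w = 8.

Step 1: Check solvability.
gcd(38, 39) = 1
Since 1 divides 8, solutions exist.

Step 2: Apply extended Euclidean algorithm to find gcd.
We find integers such that 38*x0 + 39*y0 = 1

Step 3: Scale the particular solution.
Multiply by 8/1 = 8:
r = -8, w = 8

Step 4: Verify.
38*(-8) + 39*(8) = 8 = 8 ✓

r = -8, w = 8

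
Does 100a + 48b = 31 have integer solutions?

Step 1: Compute gcd(100, 48).
gcd(100, 48) = 4

Step 2: Check divisibility.
Does 4 divide 31? 31 = 4 x 7 + 3, so no.

By the theorem on linear Diophantine equations, 100a + 48b = 31 has integer solutions if and only if gcd(100, 48) divides 31. Since 4 does not divide 31, no solutions exist.

No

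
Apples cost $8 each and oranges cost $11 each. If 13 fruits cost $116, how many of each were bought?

Let a = apples, o = oranges.
a + o = 13
8a + 11o = 116
Substitute o = 13 - a:
8a + 11(13 - a) = 116
(8 - 11)a = 116 - 143
-3a = -27
a = 9, o = 13 - 9 = 4

Apples: 9, Oranges: 4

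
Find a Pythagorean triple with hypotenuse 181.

We need a² + b² = 181² = 32761.
Trying: 19² + 180² = 361 + 32400 = 32761 ✓

(19, 180, 181)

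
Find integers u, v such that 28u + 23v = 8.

Step 1: Check solvability.
gcd(28, 23) = 1
Since 1 divides 8, solutions exist.

Step 2: Apply extended Euclidean algorithm to find gcd.
We find integers such that 28*x0 + 23*y0 = 1

Step 3: Scale the particular solution.
Multiply by 8/1 = 8:
u = -72, v = 88

Step 4: Verify.
28*(-72) + 23*(88) = 8 = 8 ✓

u = -72, v = 88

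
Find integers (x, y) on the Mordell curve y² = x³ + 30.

Try small integer x values and check whether x³ + 30 is a perfect square.
x = 19: x³ + 30 = 19³ + 30 = 6859 + 30 = 6889
Is 6889 a perfect square? 83² = 6889 ✓
So (x, y) = (19, 83) is a solution.

x = 19, y = 83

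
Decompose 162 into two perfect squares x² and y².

We need to find integers x, y > 0 such that x² + y² = 162.
Trying x = 9: y² = 162 - 9² = 162 - 81 = 81
y = 9
Check: 9² + 9² = 81 + 81 = 162 ✓

162 = 9² + 9²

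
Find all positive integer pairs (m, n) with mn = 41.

The positive divisors of 41 are: 1, 41.
Each divisor d gives the pair (d, 41/d):
(1, 41), (41, 1)

(1, 41), (41, 1)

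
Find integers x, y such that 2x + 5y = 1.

Step 1: Check solvability.
gcd(2, 5) = 1
Since 1 divides 1, solutions exist.

Step 2: Apply extended Euclidean algorithm to find gcd.
We find integers such that 2*x0 + 5*y0 = 1

Step 3: Scale the particular solution.
Multiply by 1/1 = 1:
x = -2, y = 1

Step 4: Verify.
2*(-2) + 5*(1) = 1 = 1 ✓

x = -2, y = 1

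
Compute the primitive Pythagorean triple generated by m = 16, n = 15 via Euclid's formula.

a = m² - n² = 256 - 225 = 31
b = 2mn = 2·16·15 = 480
c = m² + n² = 256 + 225 = 481
Verify: 31² + 480² = 961 + 230400 = 231361 = 481² ✓

(31, 480, 481)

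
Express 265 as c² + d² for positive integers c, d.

We need to find integers c, d > 0 such that c² + d² = 265.
Trying c = 3: d² = 265 - 3² = 265 - 9 = 256
d = 16
Check: 3² + 16² = 9 + 256 = 265 ✓

265 = 3² + 16²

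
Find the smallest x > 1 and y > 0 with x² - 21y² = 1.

We seek the smallest positive integers (x, y) with x² - 21y² = 1, i.e., x² = 21y² + 1.
Try successive y values:
y = 1: x² = 21·1² + 1 = 22, not a perfect square
y = 2: x² = 21·2² + 1 = 85, not a perfect square
y = 3: x² = 21·3² + 1 = 190, not a perfect square
... continuing the search (or via continued fractions) ...
y = 12: x² = 21·12² + 1 = 3025, x = 55 ✓

Verify: 55² - 21·12² = 3025 - 3024 = 1 ✓

x = 55, y = 12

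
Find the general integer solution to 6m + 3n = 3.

Step 1: Compute gcd(6, 3) = 3.
Since 3 divides 3, solutions exist.

Step 2: Find a particular solution using extended Euclidean algorithm.
We get m₀ = 0, n₀ = 1.
Check: 6*0 + 3*1 = 3 = 3 ✓

Step 3: Write the general solution.
m = 0 + (3/3)t = 0 + 1t
n = 1 - (6/3)t = 1 - 2t
for any integer t.

m = 0 + 1t, n = 1 - 2t for integer t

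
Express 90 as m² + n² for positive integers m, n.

We need to find integers m, n > 0 such that m² + n² = 90.
Trying m = 3: n² = 90 - 3² = 90 - 9 = 81
n = 9
Check: 3² + 9² = 9 + 81 = 90 ✓

90 = 3² + 9²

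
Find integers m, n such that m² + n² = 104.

We need to find integers m, n > 0 such that m² + n² = 104.
Trying m = 2: n² = 104 - 2² = 104 - 4 = 100
n = 10
Check: 2² + 10² = 4 + 100 = 104 ✓

104 = 2² + 10²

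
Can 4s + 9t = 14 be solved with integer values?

Step 1: Compute gcd(4, 9).
gcd(4, 9) = 1

Step 2: Check divisibility.
Does 1 divide 14? 14 = 1 x 14, so yes.

By the theorem on linear Diophantine equations, 4s + 9t = 14 has integer solutions if and only if gcd(4, 9) divides 14. Since 1 | 14, solutions exist.

Yes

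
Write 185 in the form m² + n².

We need to find integers m, n > 0 such that m² + n² = 185.
Trying m = 4: n² = 185 - 4² = 185 - 16 = 169
n = 13
Check: 4² + 13² = 16 + 169 = 185 ✓

185 = 4² + 13²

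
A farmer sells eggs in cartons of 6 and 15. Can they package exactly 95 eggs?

We need non-negative a, b with 6a + 15b = 95.
gcd(6, 15) = 3, and 3 does not divide 95.
No integer solutions exist.

No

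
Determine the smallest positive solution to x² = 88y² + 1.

We seek the smallest positive integers (x, y) with x² - 88y² = 1, i.e., x² = 88y² + 1.
Try successive y values:
y = 1: x² = 88·1² + 1 = 89, not a perfect square
y = 2: x² = 88·2² + 1 = 353, not a perfect square
y = 3: x² = 88·3² + 1 = 793, not a perfect square
... continuing the search (or via continued fractions) ...
y = 21: x² = 88·21² + 1 = 38809, x = 197 ✓

Verify: 197² - 88·21² = 38809 - 38808 = 1 ✓

x = 197, y = 21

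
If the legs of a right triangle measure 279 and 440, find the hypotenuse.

c² = a² + b² = 279² + 440² = 77841 + 193600 = 271441
c = 521

521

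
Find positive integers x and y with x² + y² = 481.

We need to find integers x, y > 0 such that x² + y² = 481.
Trying x = 9: y² = 481 - 9² = 481 - 81 = 400
y = 20
Check: 9² + 20² = 81 + 400 = 481 ✓

481 = 9² + 20²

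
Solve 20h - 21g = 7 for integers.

Step 1: Check solvability.
gcd(20, 21) = 1
Since 1 divides 7, solutions exist.

Step 2: Apply extended Euclidean algorithm to find gcd.
We find integers such that 20*x0 + 21*y0 = 1

Step 3: Scale the particular solution.
Multiply by 7/1 = 7:
h = -7, g = -7

Step 4: Verify.
20*(-7) - 21*(-7) = 7 = 7 ✓

h = -7, g = -7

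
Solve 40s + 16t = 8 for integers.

Step 1: Check solvability.
gcd(40, 16) = 8
Since 8 divides 8, solutions exist.

Step 2: Apply extended Euclidean algorithm to find gcd.
We find integers such that 40*x0 + 16*y0 = 8

Step 3: Scale the particular solution.
Multiply by 8/8 = 1:
s = 1, t = -2

Step 4: Verify.
40*(1) + 16*(-2) = 8 = 8 ✓

s = 1, t = -2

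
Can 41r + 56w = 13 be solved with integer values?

Step 1: Compute gcd(41, 56).
gcd(41, 56) = 1

Step 2: Check divisibility.
Does 1 divide 13? 13 = 1 x 13, so yes.

By the theorem on linear Diophantine equations, 41r + 56w = 13 has integer solutions if and only if gcd(41, 56) divides 13. Since 1 | 13, solutions exist.

Yes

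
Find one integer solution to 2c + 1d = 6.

Step 1: Check solvability.
gcd(2, 1) = 1
Since 1 divides 6, solutions exist.

Step 2: Apply extended Euclidean algorithm to find gcd.
We find integers such that 2*x0 + 1*y0 = 1

Step 3: Scale the particular solution.
Multiply by 6/1 = 6:
c = 0, d = 6

Step 4: Verify.
2*(0) + 1*(6) = 6 = 6 ✓

c = 0, d = 6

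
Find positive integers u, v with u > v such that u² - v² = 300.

Factor: u² - v² = (u+v)(u-v) = 300.
We need two factors of 300 with the same parity.
Use u+v = 150 and u-v = 2 (product 150·2 = 300).
Adding: 2u = 152, so u = 76.
Subtracting: 2v = 148, so v = 74.
Check: 76² - 74² = 5776 - 5476 = 300 ✓

u = 76, v = 74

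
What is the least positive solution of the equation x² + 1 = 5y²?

We need x² = 5y² - 1. Try successive y:
y = 1: x² = 5·1² - 1 = 4 = 2² ✓
Check: 2² - 5·1² = 4 - 5 = -1 ✓

x = 2, y = 1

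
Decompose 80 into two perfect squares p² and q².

We need to find integers p, q > 0 such that p² + q² = 80.
Trying p = 4: q² = 80 - 4² = 80 - 16 = 64
q = 8
Check: 4² + 8² = 16 + 64 = 80 ✓

80 = 4² + 8²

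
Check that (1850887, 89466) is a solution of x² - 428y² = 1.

Compute x² = 1850887² = 3425782686769
Compute 428y² = 428·89466² = 428·8004165156 = 3425782686768
x² - 428y² = 3425782686769 - 3425782686768 = 1
Since this equals 1, (1850887, 89466) is a solution.

Yes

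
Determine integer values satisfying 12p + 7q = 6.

Step 1: Check solvability.
gcd(12, 7) = 1
Since 1 divides 6, solutions exist.

Step 2: Apply extended Euclidean algorithm to find gcd.
We find integers such that 12*x0 + 7*y0 = 1

Step 3: Scale the particular solution.
Multiply by 6/1 = 6:
p = 18, q = -30

Step 4: Verify.
12*(18) + 7*(-30) = 6 = 6 ✓

p = 18, q = -30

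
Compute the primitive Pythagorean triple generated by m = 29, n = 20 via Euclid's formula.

a = m² - n² = 841 - 400 = 441
b = 2mn = 2·29·20 = 1160
c = m² + n² = 841 + 400 = 1241
Verify: 441² + 1160² = 194481 + 1345600 = 1540081 = 1241² ✓

(441, 1160, 1241)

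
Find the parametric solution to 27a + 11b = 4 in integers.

Step 1: Compute gcd(27, 11) = 1.
Since 1 divides 4, solutions exist.

Step 2: Find a particular solution using extended Euclidean algorithm.
We get a₀ = -8, b₀ = 20.
Check: 27*-8 + 11*20 = 4 = 4 ✓

Step 3: Write the general solution.
a = -8 + (11/1)t = -8 + 11t
b = 20 - (27/1)t = 20 - 27t
for any integer t.

a = -8 + 11t, b = 20 - 27t for integer t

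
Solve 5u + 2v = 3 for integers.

Step 1: Check solvability.
gcd(5, 2) = 1
Since 1 divides 3, solutions exist.

Step 2: Apply extended Euclidean algorithm to find gcd.
We find integers such that 5*x0 + 2*y0 = 1

Step 3: Scale the particular solution.
Multiply by 3/1 = 3:
u = 3, v = -6

Step 4: Verify.
5*(3) + 2*(-6) = 3 = 3 ✓

u = 3, v = -6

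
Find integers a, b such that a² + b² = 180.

We need to find integers a, b > 0 such that a² + b² = 180.
Trying a = 6: b² = 180 - 6² = 180 - 36 = 144
b = 12
Check: 6² + 12² = 36 + 144 = 180 ✓

180 = 6² + 12²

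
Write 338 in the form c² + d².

We need to find integers c, d > 0 such that c² + d² = 338.
Trying c = 7: d² = 338 - 7² = 338 - 49 = 289
d = 17
Check: 7² + 17² = 49 + 289 = 338 ✓

338 = 7² + 17²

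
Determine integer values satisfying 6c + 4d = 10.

Step 1: Check solvability.
gcd(6, 4) = 2
Since 2 divides 10, solutions exist.

Step 2: Apply extended Euclidean algorithm to find gcd.
We find integers such that 6*x0 + 4*y0 = 2

Step 3: Scale the particular solution.
Multiply by 10/2 = 5:
c = 5, d = -5

Step 4: Verify.
6*(5) + 4*(-5) = 10 = 10 ✓

c = 5, d = -5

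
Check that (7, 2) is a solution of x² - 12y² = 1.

Compute x² = 7² = 49
Compute 12y² = 12·2² = 12·4 = 48
x² - 12y² = 49 - 48 = 1
Since this equals 1, (7, 2) is a solution.

Yes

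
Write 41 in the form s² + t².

We need to find integers s, t > 0 such that s² + t² = 41.
Trying s = 4: t² = 41 - 4² = 41 - 16 = 25
t = 5
Check: 4² + 5² = 16 + 25 = 41 ✓

41 = 4² + 5²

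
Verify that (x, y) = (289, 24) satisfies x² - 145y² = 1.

Compute x² = 289² = 83521
Compute 145y² = 145·24² = 145·576 = 83520
x² - 145y² = 83521 - 83520 = 1
Since this equals 1, (289, 24) is a solution.

Yes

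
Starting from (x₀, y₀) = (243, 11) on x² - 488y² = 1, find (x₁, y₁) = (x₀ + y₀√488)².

Solutions to x² - Dy² = 1 are generated by powers of (x₀ + y₀√D).
The next solution satisfies x₁ + y₁√488 = (x₀ + y₀√488)², giving:
x₁ = x₀² + 488y₀² = 243² + 488·11² = 59049 + 59048 = 118097
y₁ = 2x₀y₀ = 2·243·11 = 5346

Verify: 118097² - 488·5346² = 13946901409 - 13946901408 = 1 ✓

x = 118097, y = 5346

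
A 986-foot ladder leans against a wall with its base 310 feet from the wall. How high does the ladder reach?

The ladder, wall, and ground form a right triangle with hypotenuse 986 and one leg 310.
By the Pythagorean theorem: h² = 986² - 310² = 972196 - 96100 = 876096
h = √876096 = 936 feet

936 feet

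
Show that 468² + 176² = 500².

Compute a² + b²:
468² + 176² = 219024 + 30976 = 250000
Compute c²:
500² = 250000
Since 250000 = 250000, it is a Pythagorean triple.

Yes, it is a Pythagorean triple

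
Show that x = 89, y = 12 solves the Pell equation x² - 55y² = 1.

Compute x² = 89² = 7921
Compute 55y² = 55·12² = 55·144 = 7920
x² - 55y² = 7921 - 7920 = 1
Since this equals 1, (89, 12) is a solution.

Yes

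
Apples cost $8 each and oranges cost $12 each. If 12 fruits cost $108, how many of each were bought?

Let a = apples, o = oranges.
a + o = 12
8a + 12o = 108
Substitute o = 12 - a:
8a + 12(12 - a) = 108
(8 - 12)a = 108 - 144
-4a = -36
a = 9, o = 12 - 9 = 3

Apples: 9, Oranges: 3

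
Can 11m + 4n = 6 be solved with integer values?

Step 1: Compute gcd(11, 4).
gcd(11, 4) = 1

Step 2: Check divisibility.
Does 1 divide 6? 6 = 1 x 6, so yes.

By the theorem on linear Diophantine equations, 11m + 4n = 6 has integer solutions if and only if gcd(11, 4) divides 6. Since 1 | 6, solutions exist.

Yes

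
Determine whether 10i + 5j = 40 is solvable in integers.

Step 1: Compute gcd(10, 5).
gcd(10, 5) = 5

Step 2: Check divisibility.
Does 5 divide 40? 40 = 5 x 8, so yes.

By the theorem on linear Diophantine equations, 10i + 5j = 40 has integer solutions if and only if gcd(10, 5) divides 40. Since 5 | 40, solutions exist.

Yes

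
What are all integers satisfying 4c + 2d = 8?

Step 1: Compute gcd(4, 2) = 2.
Since 2 divides 8, solutions exist.

Step 2: Find a particular solution using extended Euclidean algorithm.
We get c₀ = 0, d₀ = 4.
Check: 4*0 + 2*4 = 8 = 8 ✓

Step 3: Write the general solution.
c = 0 + (2/2)t = 0 + 1t
d = 4 - (4/2)t = 4 - 2t
for any integer t.

c = 0 + 1t, d = 4 - 2t for integer t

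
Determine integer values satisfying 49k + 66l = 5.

Step 1: Check solvability.
gcd(49, 66) = 1
Since 1 divides 5, solutions exist.

Step 2: Apply extended Euclidean algorithm to find gcd.
We find integers such that 49*x0 + 66*y0 = 1

Step 3: Scale the particular solution.
Multiply by 5/1 = 5:
k = 155, l = -115

Step 4: Verify.
49*(155) + 66*(-115) = 5 = 5 ✓

k = 155, l = -115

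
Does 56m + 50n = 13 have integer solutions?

Step 1: Compute gcd(56, 50).
gcd(56, 50) = 2

Step 2: Check divisibility.
Does 2 divide 13? 13 = 2 x 6 + 1, so no.

By the theorem on linear Diophantine equations, 56m + 50n = 13 has integer solutions if and only if gcd(56, 50) divides 13. Since 2 does not divide 13, no solutions exist.

No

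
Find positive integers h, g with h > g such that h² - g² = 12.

Factor: h² - g² = (h+g)(h-g) = 12.
We need two factors of 12 with the same parity.
Use h+g = 6 and h-g = 2 (product 6·2 = 12).
Adding: 2h = 8, so h = 4.
Subtracting: 2g = 4, so g = 2.
Check: 4² - 2² = 16 - 4 = 12 ✓

h = 4, g = 2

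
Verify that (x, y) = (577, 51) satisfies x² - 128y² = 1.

Compute x² = 577² = 332929
Compute 128y² = 128·51² = 128·2601 = 332928
x² - 128y² = 332929 - 332928 = 1
Since this equals 1, (577, 51) is a solution.

Yes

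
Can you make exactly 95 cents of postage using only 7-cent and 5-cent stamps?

We need non-negative x, y with 7x + 5y = 95.
gcd(7, 5) = 1 divides 95, so integer solutions exist.
Search for a non-negative one: x = 0 gives 5y = 95 - 0 = 95, so y = 19.
Check: 7·0 + 5·19 = 95 ✓

Yes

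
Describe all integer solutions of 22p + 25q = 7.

Step 1: Compute gcd(22, 25) = 1.
Since 1 divides 7, solutions exist.

Step 2: Find a particular solution using extended Euclidean algorithm.
We get p₀ = 56, q₀ = -49.
Check: 22*56 + 25*-49 = 7 = 7 ✓

Step 3: Write the general solution.
p = 56 + (25/1)t = 56 + 25t
q = -49 - (22/1)t = -49 - 22t
for any integer t.

p = 56 + 25t, q = -49 - 22t for integer t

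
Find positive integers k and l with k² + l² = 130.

We need to find integers k, l > 0 such that k² + l² = 130.
Trying k = 3: l² = 130 - 3² = 130 - 9 = 121
l = 11
Check: 3² + 11² = 9 + 121 = 130 ✓

130 = 3² + 11²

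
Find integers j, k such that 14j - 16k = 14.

Step 1: Check solvability.
gcd(14, 16) = 2
Since 2 divides 14, solutions exist.

Step 2: Apply extended Euclidean algorithm to find gcd.
We find integers such that 14*x0 + 16*y0 = 2

Step 3: Scale the particular solution.
Multiply by 14/2 = 7:
j = -7, k = -7

Step 4: Verify.
14*(-7) - 16*(-7) = 14 = 14 ✓

j = -7, k = -7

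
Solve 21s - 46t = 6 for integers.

Step 1: Check solvability.
gcd(21, 46) = 1
Since 1 divides 6, solutions exist.

Step 2: Apply extended Euclidean algorithm to find gcd.
We find integers such that 21*x0 + 46*y0 = 1

Step 3: Scale the particular solution.
Multiply by 6/1 = 6:
s = 66, t = 30

Step 4: Verify.
21*(66) - 46*(30) = 6 = 6 ✓

s = 66, t = 30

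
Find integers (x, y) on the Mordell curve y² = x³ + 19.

Try small integer x values and check whether x³ + 19 is a perfect square.
x = 5: x³ + 19 = 5³ + 19 = 125 + 19 = 144
Is 144 a perfect square? 12² = 144 ✓
So (x, y) = (5, -12) is a solution.

x = 5, y = -12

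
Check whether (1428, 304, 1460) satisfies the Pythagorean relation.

Compute a² + b²:
1428² + 304² = 2039184 + 92416 = 2131600
Compute c²:
1460² = 2131600
Since 2131600 = 2131600, it is a Pythagorean triple.

Yes, it is a Pythagorean triple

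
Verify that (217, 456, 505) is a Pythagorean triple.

Compute a² + b² = 217² + 456² = 47089 + 207936 = 255025
Compute c² = 505² = 255025
Since 255025 = 255025, confirmed.

Yes, it is a Pythagorean triple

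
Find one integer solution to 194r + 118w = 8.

Step 1: Check solvability.
gcd(194, 118) = 2
Since 2 divides 8, solutions exist.

Step 2: Apply extended Euclidean algorithm to find gcd.
We find integers such that 194*x0 + 118*y0 = 2

Step 3: Scale the particular solution.
Multiply by 8/2 = 4:
r = 56, w = -92

Step 4: Verify.
194*(56) + 118*(-92) = 8 = 8 ✓

r = 56, w = -92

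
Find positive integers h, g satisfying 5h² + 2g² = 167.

Try small values of h and check whether (167 - 5h²)/2 is a perfect square.
h = 1: 5·1² = 5, so 2g² = 167 - 5 = 162, giving g² = 81, g = 9.
Check: 5·1² + 2·9² = 5 + 162 = 167 ✓

h = 1, g = 9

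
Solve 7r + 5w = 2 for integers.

Step 1: Check solvability.
gcd(7, 5) = 1
Since 1 divides 2, solutions exist.

Step 2: Apply extended Euclidean algorithm to find gcd.
We find integers such that 7*x0 + 5*y0 = 1

Step 3: Scale the particular solution.
Multiply by 2/1 = 2:
r = -4, w = 6

Step 4: Verify.
7*(-4) + 5*(6) = 2 = 2 ✓

r = -4, w = 6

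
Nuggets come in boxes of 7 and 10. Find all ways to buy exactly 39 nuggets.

We need non-negative integers (x, y) with 7x + 10y = 39.
For each x in 0..5, check if 39 - 7x is a non-negative multiple of 10.
No x yields an integer y ≥ 0.

No solution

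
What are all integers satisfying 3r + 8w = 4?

Step 1: Compute gcd(3, 8) = 1.
Since 1 divides 4, solutions exist.

Step 2: Find a particular solution using extended Euclidean algorithm.
We get r₀ = 12, w₀ = -4.
Check: 3*12 + 8*-4 = 4 = 4 ✓

Step 3: Write the general solution.
r = 12 + (8/1)t = 12 + 8t
w = -4 - (3/1)t = -4 - 3t
for any integer t.

r = 12 + 8t, w = -4 - 3t for integer t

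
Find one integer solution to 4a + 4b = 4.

Step 1: Check solvability.
gcd(4, 4) = 4
Since 4 divides 4, solutions exist.

Step 2: Apply extended Euclidean algorithm to find gcd.
We find integers such that 4*x0 + 4*y0 = 4

Step 3: Scale the particular solution.
Multiply by 4/4 = 1:
a = 0, b = 1

Step 4: Verify.
4*(0) + 4*(1) = 4 = 4 ✓

a = 0, b = 1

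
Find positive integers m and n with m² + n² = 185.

We need to find integers m, n > 0 such that m² + n² = 185.
Trying m = 4: n² = 185 - 4² = 185 - 16 = 169
n = 13
Check: 4² + 13² = 16 + 169 = 185 ✓

185 = 4² + 13²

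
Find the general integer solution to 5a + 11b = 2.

Step 1: Compute gcd(5, 11) = 1.
Since 1 divides 2, solutions exist.

Step 2: Find a particular solution using extended Euclidean algorithm.
We get a₀ = -4, b₀ = 2.
Check: 5*-4 + 11*2 = 2 = 2 ✓

Step 3: Write the general solution.
a = -4 + (11/1)t = -4 + 11t
b = 2 - (5/1)t = 2 - 5t
for any integer t.

a = -4 + 11t, b = 2 - 5t for integer t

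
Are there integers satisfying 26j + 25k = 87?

Step 1: Compute gcd(26, 25).
gcd(26, 25) = 1

Step 2: Check divisibility.
Does 1 divide 87? 87 = 1 x 87, so yes.

By the theorem on linear Diophantine equations, 26j + 25k = 87 has integer solutions if and only if gcd(26, 25) divides 87. Since 1 | 87, solutions exist.

Yes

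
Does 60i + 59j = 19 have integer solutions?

Step 1: Compute gcd(60, 59).
gcd(60, 59) = 1

Step 2: Check divisibility.
Does 1 divide 19? 19 = 1 x 19, so yes.

By the theorem on linear Diophantine equations, 60i + 59j = 19 has integer solutions if and only if gcd(60, 59) divides 19. Since 1 | 19, solutions exist.

Yes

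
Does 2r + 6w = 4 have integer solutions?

Step 1: Compute gcd(2, 6).
gcd(2, 6) = 2

Step 2: Check divisibility.
Does 2 divide 4? 4 = 2 x 2, so yes.

By the theorem on linear Diophantine equations, 2r + 6w = 4 has integer solutions if and only if gcd(2, 6) divides 4. Since 2 | 4, solutions exist.

Yes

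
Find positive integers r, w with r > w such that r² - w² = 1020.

Factor: r² - w² = (r+w)(r-w) = 1020.
We need two factors of 1020 with the same parity.
Use r+w = 510 and r-w = 2 (product 510·2 = 1020).
Adding: 2r = 512, so r = 256.
Subtracting: 2w = 508, so w = 254.
Check: 256² - 254² = 65536 - 64516 = 1020 ✓

r = 256, w = 254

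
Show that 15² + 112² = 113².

Compute a² + b² = 15² + 112² = 225 + 12544 = 12769
Compute c² = 113² = 12769
Since 12769 = 12769, confirmed.

Yes, it is a Pythagorean triple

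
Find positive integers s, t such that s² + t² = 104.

Search for s with 104 - s² a perfect square.
s = 2: 104 - 2² = 104 - 4 = 100 = 10² ✓
So s = 2, t = 10.

s = 2, t = 10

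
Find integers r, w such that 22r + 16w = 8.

Step 1: Check solvability.
gcd(22, 16) = 2
Since 2 divides 8, solutions exist.

Step 2: Apply extended Euclidean algorithm to find gcd.
We find integers such that 22*x0 + 16*y0 = 2

Step 3: Scale the particular solution.
Multiply by 8/2 = 4:
r = 12, w = -16

Step 4: Verify.
22*(12) + 16*(-16) = 8 = 8 ✓

r = 12, w = -16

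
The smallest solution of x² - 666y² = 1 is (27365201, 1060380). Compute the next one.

Solutions to x² - Dy² = 1 are generated by powers of (x₀ + y₀√D).
The next solution satisfies x₁ + y₁√666 = (x₀ + y₀√666)², giving:
x₁ = x₀² + 666y₀² = 27365201² + 666·1060380² = 748854225770401 + 748854225770400 = 1497708451540801
y₁ = 2x₀y₀ = 2·27365201·1060380 = 58035023672760

Verify: 1497708451540801² - 666·58035023672760² = 2243130605816743857310967721601 - 2243130605816743857310967721600 = 1 ✓

x = 1497708451540801, y = 58035023672760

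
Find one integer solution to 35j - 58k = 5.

Step 1: Check solvability.
gcd(35, 58) = 1
Since 1 divides 5, solutions exist.

Step 2: Apply extended Euclidean algorithm to find gcd.
We find integers such that 35*x0 + 58*y0 = 1

Step 3: Scale the particular solution.
Multiply by 5/1 = 5:
j = 25, k = 15

Step 4: Verify.
35*(25) - 58*(15) = 5 = 5 ✓

j = 25, k = 15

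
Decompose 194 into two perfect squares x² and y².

We need to find integers x, y > 0 such that x² + y² = 194.
Trying x = 5: y² = 194 - 5² = 194 - 25 = 169
y = 13
Check: 5² + 13² = 25 + 169 = 194 ✓

194 = 5² + 13²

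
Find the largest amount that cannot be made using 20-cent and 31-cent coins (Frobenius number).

For two coprime denominations a and b, the Frobenius number (largest value not representable as a non-negative combination) is ab - a - b.
Here gcd(20, 31) = 1, so they are coprime.
F(20, 31) = 20·31 - 20 - 31 = 620 - 51 = 569

569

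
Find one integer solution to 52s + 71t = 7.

Step 1: Check solvability.
gcd(52, 71) = 1
Since 1 divides 7, solutions exist.

Step 2: Apply extended Euclidean algorithm to find gcd.
We find integers such that 52*x0 + 71*y0 = 1

Step 3: Scale the particular solution.
Multiply by 7/1 = 7:
s = -105, t = 77

Step 4: Verify.
52*(-105) + 71*(77) = 7 = 7 ✓

s = -105, t = 77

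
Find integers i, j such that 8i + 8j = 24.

Step 1: Check solvability.
gcd(8, 8) = 8
Since 8 divides 24, solutions exist.

Step 2: Apply extended Euclidean algorithm to find gcd.
We find integers such that 8*x0 + 8*y0 = 8

Step 3: Scale the particular solution.
Multiply by 24/8 = 3:
i = 0, j = 3

Step 4: Verify.
8*(0) + 8*(3) = 24 = 24 ✓

i = 0, j = 3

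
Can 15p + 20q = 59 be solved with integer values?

Step 1: Compute gcd(15, 20).
gcd(15, 20) = 5

Step 2: Check divisibility.
Does 5 divide 59? 59 = 5 x 11 + 4, so no.

By the theorem on linear Diophantine equations, 15p + 20q = 59 has integer solutions if and only if gcd(15, 20) divides 59. Since 5 does not divide 59, no solutions exist.

No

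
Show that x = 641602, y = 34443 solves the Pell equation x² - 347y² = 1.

Compute x² = 641602² = 411653126404
Compute 347y² = 347·34443² = 347·1186320249 = 411653126403
x² - 347y² = 411653126404 - 411653126403 = 1
Since this equals 1, (641602, 34443) is a solution.

Yes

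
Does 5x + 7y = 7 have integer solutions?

Step 1: Compute gcd(5, 7).
gcd(5, 7) = 1

Step 2: Check divisibility.
Does 1 divide 7? 7 = 1 x 7, so yes.

By the theorem on linear Diophantine equations, 5x + 7y = 7 has integer solutions if and only if gcd(5, 7) divides 7. Since 1 | 7, solutions exist.

Yes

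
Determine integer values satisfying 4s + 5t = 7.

Step 1: Check solvability.
gcd(4, 5) = 1
Since 1 divides 7, solutions exist.

Step 2: Apply extended Euclidean algorithm to find gcd.
We find integers such that 4*x0 + 5*y0 = 1

Step 3: Scale the particular solution.
Multiply by 7/1 = 7:
s = -7, t = 7

Step 4: Verify.
4*(-7) + 5*(7) = 7 = 7 ✓

s = -7, t = 7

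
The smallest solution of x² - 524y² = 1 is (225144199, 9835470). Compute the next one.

Solutions to x² - Dy² = 1 are generated by powers of (x₀ + y₀√D).
The next solution satisfies x₁ + y₁√524 = (x₀ + y₀√524)², giving:
x₁ = x₀² + 524y₀² = 225144199² + 524·9835470² = 50689910343351601 + 50689910343351600 = 101379820686703201
y₁ = 2x₀y₀ = 2·225144199·9835470 = 4428798029877060

Verify: 101379820686703201² - 524·4428798029877060² = 10277868042468094293168926263646401 - 10277868042468094293168926263646400 = 1 ✓

x = 101379820686703201, y = 4428798029877060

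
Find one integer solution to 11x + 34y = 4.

Step 1: Check solvability.
gcd(11, 34) = 1
Since 1 divides 4, solutions exist.

Step 2: Apply extended Euclidean algorithm to find gcd.
We find integers such that 11*x0 + 34*y0 = 1

Step 3: Scale the particular solution.
Multiply by 4/1 = 4:
x = -12, y = 4

Step 4: Verify.
11*(-12) + 34*(4) = 4 = 4 ✓

x = -12, y = 4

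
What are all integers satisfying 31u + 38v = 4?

Step 1: Compute gcd(31, 38) = 1.
Since 1 divides 4, solutions exist.

Step 2: Find a particular solution using extended Euclidean algorithm.
We get u₀ = -44, v₀ = 36.
Check: 31*-44 + 38*36 = 4 = 4 ✓

Step 3: Write the general solution.
u = -44 + (38/1)t = -44 + 38t
v = 36 - (31/1)t = 36 - 31t
for any integer t.

u = -44 + 38t, v = 36 - 31t for integer t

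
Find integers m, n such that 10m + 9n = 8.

Step 1: Check solvability.
gcd(10, 9) = 1
Since 1 divides 8, solutions exist.

Step 2: Apply extended Euclidean algorithm to find gcd.
We find integers such that 10*x0 + 9*y0 = 1

Step 3: Scale the particular solution.
Multiply by 8/1 = 8:
m = 8, n = -8

Step 4: Verify.
10*(8) + 9*(-8) = 8 = 8 ✓

m = 8, n = -8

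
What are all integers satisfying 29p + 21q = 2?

Step 1: Compute gcd(29, 21) = 1.
Since 1 divides 2, solutions exist.

Step 2: Find a particular solution using extended Euclidean algorithm.
We get p₀ = 16, q₀ = -22.
Check: 29*16 + 21*-22 = 2 = 2 ✓

Step 3: Write the general solution.
p = 16 + (21/1)t = 16 + 21t
q = -22 - (29/1)t = -22 - 29t
for any integer t.

p = 16 + 21t, q = -22 - 29t for integer t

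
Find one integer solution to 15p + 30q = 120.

Step 1: Check solvability.
gcd(15, 30) = 15
Since 15 divides 120, solutions exist.

Step 2: Apply extended Euclidean algorithm to find gcd.
We find integers such that 15*x0 + 30*y0 = 15

Step 3: Scale the particular solution.
Multiply by 120/15 = 8:
p = 8, q = 0

Step 4: Verify.
15*(8) + 30*(0) = 120 = 120 ✓

p = 8, q = 0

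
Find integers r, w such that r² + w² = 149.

We need to find integers r, w > 0 such that r² + w² = 149.
Trying r = 7: w² = 149 - 7² = 149 - 49 = 100
w = 10
Check: 7² + 10² = 49 + 100 = 149 ✓

149 = 7² + 10²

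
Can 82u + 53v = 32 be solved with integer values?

Step 1: Compute gcd(82, 53).
gcd(82, 53) = 1

Step 2: Check divisibility.
Does 1 divide 32? 32 = 1 x 32, so yes.

By the theorem on linear Diophantine equations, 82u + 53v = 32 has integer solutions if and only if gcd(82, 53) divides 32. Since 1 | 32, solutions exist.

Yes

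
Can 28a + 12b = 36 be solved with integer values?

Step 1: Compute gcd(28, 12).
gcd(28, 12) = 4

Step 2: Check divisibility.
Does 4 divide 36? 36 = 4 x 9, so yes.

By the theorem on linear Diophantine equations, 28a + 12b = 36 has integer solutions if and only if gcd(28, 12) divides 36. Since 4 | 36, solutions exist.

Yes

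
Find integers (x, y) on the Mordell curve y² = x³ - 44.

Try small integer x values and check whether x³ - 44 is a perfect square.
x = 5: x³ - 44 = 5³ - 44 = 125 - 44 = 81
Is 81 a perfect square? 9² = 81 ✓
So (x, y) = (5, 9) is a solution.

x = 5, y = 9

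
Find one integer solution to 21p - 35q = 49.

Step 1: Check solvability.
gcd(21, 35) = 7
Since 7 divides 49, solutions exist.

Step 2: Apply extended Euclidean algorithm to find gcd.
We find integers such that 21*x0 + 35*y0 = 7

Step 3: Scale the particular solution.
Multiply by 49/7 = 7:
p = 14, q = 7

Step 4: Verify.
21*(14) - 35*(7) = 49 = 49 ✓

p = 14, q = 7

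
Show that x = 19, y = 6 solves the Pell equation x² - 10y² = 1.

Compute x² = 19² = 361
Compute 10y² = 10·6² = 10·36 = 360
x² - 10y² = 361 - 360 = 1
Since this equals 1, (19, 6) is a solution.

Yes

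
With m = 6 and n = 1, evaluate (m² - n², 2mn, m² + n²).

a = m² - n² = 36 - 1 = 35
b = 2mn = 2·6·1 = 12
c = m² + n² = 36 + 1 = 37
Verify: 35² + 12² = 1225 + 144 = 1369 = 37² ✓

(35, 12, 37)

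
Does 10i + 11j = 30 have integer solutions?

Step 1: Compute gcd(10, 11).
gcd(10, 11) = 1

Step 2: Check divisibility.
Does 1 divide 30? 30 = 1 x 30, so yes.

By the theorem on linear Diophantine equations, 10i + 11j = 30 has integer solutions if and only if gcd(10, 11) divides 30. Since 1 | 30, solutions exist.

Yes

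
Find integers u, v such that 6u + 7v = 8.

Step 1: Check solvability.
gcd(6, 7) = 1
Since 1 divides 8, solutions exist.

Step 2: Apply extended Euclidean algorithm to find gcd.
We find integers such that 6*x0 + 7*y0 = 1

Step 3: Scale the particular solution.
Multiply by 8/1 = 8:
u = -8, v = 8

Step 4: Verify.
6*(-8) + 7*(8) = 8 = 8 ✓

u = -8, v = 8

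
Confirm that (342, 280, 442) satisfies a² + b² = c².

Compute a² + b² = 342² + 280² = 116964 + 78400 = 195364
Compute c² = 442² = 195364
Since 195364 = 195364, confirmed.

Yes, it is a Pythagorean triple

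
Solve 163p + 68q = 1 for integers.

Step 1: Check solvability.
gcd(163, 68) = 1
Since 1 divides 1, solutions exist.

Step 2: Apply extended Euclidean algorithm to find gcd.
We find integers such that 163*x0 + 68*y0 = 1

Step 3: Scale the particular solution.
Multiply by 1/1 = 1:
p = -5, q = 12

Step 4: Verify.
163*(-5) + 68*(12) = 1 = 1 ✓

p = -5, q = 12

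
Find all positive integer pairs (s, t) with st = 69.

The positive divisors of 69 are: 1, 3, 23, 69.
Each divisor d gives the pair (d, 69/d):
(1, 69), (3, 23), (23, 3), (69, 1)

(1, 69), (3, 23), (23, 3), (69, 1)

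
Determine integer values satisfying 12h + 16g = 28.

Step 1: Check solvability.
gcd(12, 16) = 4
Since 4 divides 28, solutions exist.

Step 2: Apply extended Euclidean algorithm to find gcd.
We find integers such that 12*x0 + 16*y0 = 4

Step 3: Scale the particular solution.
Multiply by 28/4 = 7:
h = -7, g = 7

Step 4: Verify.
12*(-7) + 16*(7) = 28 = 28 ✓

h = -7, g = 7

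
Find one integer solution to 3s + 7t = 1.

Step 1: Check solvability.
gcd(3, 7) = 1
Since 1 divides 1, solutions exist.

Step 2: Apply extended Euclidean algorithm to find gcd.
We find integers such that 3*x0 + 7*y0 = 1

Step 3: Scale the particular solution.
Multiply by 1/1 = 1:
s = -2, t = 1

Step 4: Verify.
3*(-2) + 7*(1) = 1 = 1 ✓

s = -2, t = 1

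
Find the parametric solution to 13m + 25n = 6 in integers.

Step 1: Compute gcd(13, 25) = 1.
Since 1 divides 6, solutions exist.

Step 2: Find a particular solution using extended Euclidean algorithm.
We get m₀ = 12, n₀ = -6.
Check: 13*12 + 25*-6 = 6 = 6 ✓

Step 3: Write the general solution.
m = 12 + (25/1)t = 12 + 25t
n = -6 - (13/1)t = -6 - 13t
for any integer t.

m = 12 + 25t, n = -6 - 13t for integer t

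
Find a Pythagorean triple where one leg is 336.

We need the other leg and hypotenuse such that 336² + x² = c².
Take x = 2340, c = 2364: 336² + 2340² = 112896 + 5475600 = 5588496 = 2364² ✓
Triple: (2340, 336, 2364)

(2340, 336, 2364)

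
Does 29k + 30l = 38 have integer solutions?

Step 1: Compute gcd(29, 30).
gcd(29, 30) = 1

Step 2: Check divisibility.
Does 1 divide 38? 38 = 1 x 38, so yes.

By the theorem on linear Diophantine equations, 29k + 30l = 38 has integer solutions if and only if gcd(29, 30) divides 38. Since 1 | 38, solutions exist.

Yes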